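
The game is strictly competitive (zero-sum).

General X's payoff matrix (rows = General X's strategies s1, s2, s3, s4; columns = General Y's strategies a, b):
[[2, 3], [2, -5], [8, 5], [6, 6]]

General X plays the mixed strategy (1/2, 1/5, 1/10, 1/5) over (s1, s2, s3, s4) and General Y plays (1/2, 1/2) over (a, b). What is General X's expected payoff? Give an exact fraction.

14/5

Against (1/2, 1/2), each row's expected payoff is s1: 5/2; s2: -3/2; s3: 13/2; s4: 6.
Taking the (1/2, 1/5, 1/10, 1/5)-weighted average: (1/2)·(5/2) + (1/5)·(-3/2) + (1/10)·(13/2) + (1/5)·(6) = 14/5.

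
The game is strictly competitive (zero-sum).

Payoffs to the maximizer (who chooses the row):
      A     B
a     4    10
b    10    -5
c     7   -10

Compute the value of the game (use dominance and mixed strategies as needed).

Row c is strictly dominated by row b, so the maximizer never plays it.
The remaining 2×2 game on (a, b) × (A, B) has no saddle point. Let the maximizer play a with probability p; indifference gives 4p + 10(1−p) = 10p − 5(1−p), so p = 5/7.
Similarly the minimizer's optimal q on A is 5/7, and the value is 4·(5/7) + (10)·(2/7) = 40/7.

40/7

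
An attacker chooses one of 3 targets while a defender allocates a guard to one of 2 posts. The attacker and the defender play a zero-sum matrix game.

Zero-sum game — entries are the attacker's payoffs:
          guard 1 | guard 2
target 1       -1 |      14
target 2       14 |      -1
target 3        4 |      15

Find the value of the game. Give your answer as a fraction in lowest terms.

Row target 1 is strictly dominated by row target 3, so the attacker never plays it.
The remaining 2×2 game on (target 2, target 3) × (guard 1, guard 2) has no saddle point. Let the attacker play target 2 with probability p; indifference gives 14p + 4(1−p) = −p + 15(1−p), so p = 11/26.
Similarly the defender's optimal q on guard 1 is 8/13, and the value is 14·(8/13) + (-1)·(5/13) = 107/13.

107/13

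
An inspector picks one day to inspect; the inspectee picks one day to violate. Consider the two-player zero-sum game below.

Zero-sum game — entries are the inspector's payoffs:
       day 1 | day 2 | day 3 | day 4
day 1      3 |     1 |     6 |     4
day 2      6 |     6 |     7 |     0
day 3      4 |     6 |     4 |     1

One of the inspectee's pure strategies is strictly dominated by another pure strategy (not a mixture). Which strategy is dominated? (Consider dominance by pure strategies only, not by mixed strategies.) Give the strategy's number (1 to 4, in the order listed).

3

The inspectee prefers columns that give the inspector less. Compare day 3 with day 4: 4 < 6, 0 < 7, 1 < 4.
So day 4 strictly dominates day 3 for the inspectee; day 3 is strictly dominated.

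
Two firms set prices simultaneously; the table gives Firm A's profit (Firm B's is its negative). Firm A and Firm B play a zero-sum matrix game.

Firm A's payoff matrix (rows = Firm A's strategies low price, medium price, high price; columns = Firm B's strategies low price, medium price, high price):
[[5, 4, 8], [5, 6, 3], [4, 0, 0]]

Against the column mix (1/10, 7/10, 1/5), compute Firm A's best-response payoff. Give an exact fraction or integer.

53/10

low price: (5)·(1/10) + (4)·(7/10) + (8)·(1/5) = 49/10.
medium price: (5)·(1/10) + (6)·(7/10) + (3)·(1/5) = 53/10.
high price: (4)·(1/10) + (0)·(7/10) + (0)·(1/5) = 2/5.
The best pure response is medium price with expected payoff 53/10.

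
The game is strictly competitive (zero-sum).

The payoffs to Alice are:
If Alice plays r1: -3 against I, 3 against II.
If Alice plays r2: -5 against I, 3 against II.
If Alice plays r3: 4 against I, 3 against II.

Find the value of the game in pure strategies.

Row minima: -3, -5, 3 → Alice's maximin is 3.
Column maxima: 4, 3 → Bob's minimax is 3.
They coincide at (r3, II), so the value is 3.

3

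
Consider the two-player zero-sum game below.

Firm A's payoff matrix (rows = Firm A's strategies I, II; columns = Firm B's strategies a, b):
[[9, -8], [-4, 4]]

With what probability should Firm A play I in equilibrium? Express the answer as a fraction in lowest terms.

8/25

Row minima are -8 and -4, so Firm A's maximin is -4; column maxima are 9 and 4, so Firm B's minimax is 4. These differ, so the equilibrium is in mixed strategies.
Let Firm A play I with probability p. Firm B is indifferent when 9p − 4(1−p) = −8p + 4(1−p), giving p = 8/25.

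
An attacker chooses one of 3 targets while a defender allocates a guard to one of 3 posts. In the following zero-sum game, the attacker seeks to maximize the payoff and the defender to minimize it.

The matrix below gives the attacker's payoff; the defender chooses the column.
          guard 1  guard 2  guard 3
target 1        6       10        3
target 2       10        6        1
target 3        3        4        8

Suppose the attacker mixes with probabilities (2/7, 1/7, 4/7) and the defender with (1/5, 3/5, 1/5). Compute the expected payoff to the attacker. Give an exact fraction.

Against (1/5, 3/5, 1/5), each row's expected payoff is target 1: 39/5; target 2: 29/5; target 3: 23/5.
Taking the (2/7, 1/7, 4/7)-weighted average: (2/7)·(39/5) + (1/7)·(29/5) + (4/7)·(23/5) = 199/35.

199/35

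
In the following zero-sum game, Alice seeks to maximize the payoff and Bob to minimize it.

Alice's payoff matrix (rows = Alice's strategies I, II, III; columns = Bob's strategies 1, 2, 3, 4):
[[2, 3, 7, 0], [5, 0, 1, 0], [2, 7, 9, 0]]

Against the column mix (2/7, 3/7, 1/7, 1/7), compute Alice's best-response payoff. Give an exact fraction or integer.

I: (2)·(2/7) + (3)·(3/7) + (7)·(1/7) + (0)·(1/7) = 20/7.
II: (5)·(2/7) + (0)·(3/7) + (1)·(1/7) + (0)·(1/7) = 11/7.
III: (2)·(2/7) + (7)·(3/7) + (9)·(1/7) + (0)·(1/7) = 34/7.
The best pure response is III with expected payoff 34/7.

34/7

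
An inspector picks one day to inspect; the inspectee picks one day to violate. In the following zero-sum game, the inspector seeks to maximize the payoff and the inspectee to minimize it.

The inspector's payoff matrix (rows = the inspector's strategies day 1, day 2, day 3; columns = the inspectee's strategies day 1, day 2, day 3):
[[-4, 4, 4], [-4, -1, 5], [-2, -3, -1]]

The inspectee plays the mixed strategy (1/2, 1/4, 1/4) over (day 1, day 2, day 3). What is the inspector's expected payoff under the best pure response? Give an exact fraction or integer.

0

day 1: (-4)·(1/2) + (4)·(1/4) + (4)·(1/4) = 0.
day 2: (-4)·(1/2) + (-1)·(1/4) + (5)·(1/4) = -1.
day 3: (-2)·(1/2) + (-3)·(1/4) + (-1)·(1/4) = -2.
The best pure response is day 1 with expected payoff 0.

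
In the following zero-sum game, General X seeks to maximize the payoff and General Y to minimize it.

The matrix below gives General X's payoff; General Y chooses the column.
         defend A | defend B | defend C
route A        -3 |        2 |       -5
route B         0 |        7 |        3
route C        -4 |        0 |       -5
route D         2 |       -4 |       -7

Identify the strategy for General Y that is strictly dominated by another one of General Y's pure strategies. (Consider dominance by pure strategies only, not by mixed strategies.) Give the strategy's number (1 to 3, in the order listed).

2

General Y prefers columns that give General X less. Compare defend B with defend C: -5 < 2, 3 < 7, -5 < 0, -7 < -4.
So defend C strictly dominates defend B for General Y; defend B is strictly dominated.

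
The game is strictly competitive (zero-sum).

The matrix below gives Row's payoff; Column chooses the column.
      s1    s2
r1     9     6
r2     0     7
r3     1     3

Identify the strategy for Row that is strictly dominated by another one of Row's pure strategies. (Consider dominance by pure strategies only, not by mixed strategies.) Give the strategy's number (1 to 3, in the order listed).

3

Compare r3 with r1: 9 > 1, 6 > 3.
So r1 strictly dominates r3 for Row; r3 is strictly dominated.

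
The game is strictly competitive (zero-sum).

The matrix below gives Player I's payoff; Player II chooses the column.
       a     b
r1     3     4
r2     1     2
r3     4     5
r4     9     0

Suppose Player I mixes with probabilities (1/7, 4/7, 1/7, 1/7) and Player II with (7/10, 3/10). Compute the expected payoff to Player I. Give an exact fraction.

191/70

Against (7/10, 3/10), each row's expected payoff is r1: 33/10; r2: 13/10; r3: 43/10; r4: 63/10.
Taking the (1/7, 4/7, 1/7, 1/7)-weighted average: (1/7)·(33/10) + (4/7)·(13/10) + (1/7)·(43/10) + (1/7)·(63/10) = 191/70.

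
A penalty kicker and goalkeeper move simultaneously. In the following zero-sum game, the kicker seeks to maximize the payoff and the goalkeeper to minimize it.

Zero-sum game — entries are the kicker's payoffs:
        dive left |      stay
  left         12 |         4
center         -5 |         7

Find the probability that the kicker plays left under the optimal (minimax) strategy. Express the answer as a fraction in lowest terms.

Row minima are 4 and -5, so the kicker's maximin is 4; column maxima are 12 and 7, so the goalkeeper's minimax is 7. These differ, so the equilibrium is in mixed strategies.
Let the kicker play left with probability p. The goalkeeper is indifferent when 12p − 5(1−p) = 4p + 7(1−p), giving p = 3/5.

3/5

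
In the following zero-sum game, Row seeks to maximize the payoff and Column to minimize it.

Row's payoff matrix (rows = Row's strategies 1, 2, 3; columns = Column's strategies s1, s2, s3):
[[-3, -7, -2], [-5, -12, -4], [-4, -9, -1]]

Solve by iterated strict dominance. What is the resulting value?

-7

Column s1 is strictly dominated by s2 for Column (-7<-3, -12<-5, -9<-4); eliminate s1.
Row 2 is strictly dominated by row 1 (-7>-12, -2>-4); eliminate 2.
Column s3 is strictly dominated by s2 for Column (-7<-2, -9<-1); eliminate s3.
Row 3 is strictly dominated by row 1 (-7>-9); eliminate 3.
Only (1, s2) remains, with payoff -7.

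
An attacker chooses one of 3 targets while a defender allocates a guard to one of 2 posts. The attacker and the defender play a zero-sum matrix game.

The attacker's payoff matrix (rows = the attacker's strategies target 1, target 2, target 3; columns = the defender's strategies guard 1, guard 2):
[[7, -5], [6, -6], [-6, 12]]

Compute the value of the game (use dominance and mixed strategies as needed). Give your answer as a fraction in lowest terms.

Row target 2 is strictly dominated by row target 1, so the attacker never plays it.
The remaining 2×2 game on (target 1, target 3) × (guard 1, guard 2) has no saddle point. Let the attacker play target 1 with probability p; indifference gives 7p − 6(1−p) = −5p + 12(1−p), so p = 3/5.
Similarly the defender's optimal q on guard 1 is 17/30, and the value is 7·(17/30) + (-5)·(13/30) = 9/5.

9/5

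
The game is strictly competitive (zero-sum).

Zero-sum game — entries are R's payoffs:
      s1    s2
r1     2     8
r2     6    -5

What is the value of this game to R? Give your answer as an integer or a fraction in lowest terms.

58/17

Row minima are 2 and -5, so R's maximin is 2; column maxima are 6 and 8, so C's minimax is 6. These differ, so the equilibrium is in mixed strategies.
Let R play r1 with probability p. C is indifferent when 2p + 6(1−p) = 8p − 5(1−p), giving p = 11/17.
Let C play s1 with probability q. R is indifferent when 2q + 8(1−q) = 6q − 5(1−q), giving q = 13/17.
The value is 2·(13/17) + (8)·(4/17) = 58/17.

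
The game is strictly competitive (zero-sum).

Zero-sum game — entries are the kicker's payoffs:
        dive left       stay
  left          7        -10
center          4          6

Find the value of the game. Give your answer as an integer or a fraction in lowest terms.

Row minima are -10 and 4, so the kicker's maximin is 4; column maxima are 7 and 6, so the goalkeeper's minimax is 6. These differ, so the equilibrium is in mixed strategies.
Let the kicker play left with probability p. The goalkeeper is indifferent when 7p + 4(1−p) = −10p + 6(1−p), giving p = 2/19.
Let the goalkeeper play dive left with probability q. The kicker is indifferent when 7q − 10(1−q) = 4q + 6(1−q), giving q = 16/19.
The value is 7·(16/19) + (-10)·(3/19) = 82/19.

82/19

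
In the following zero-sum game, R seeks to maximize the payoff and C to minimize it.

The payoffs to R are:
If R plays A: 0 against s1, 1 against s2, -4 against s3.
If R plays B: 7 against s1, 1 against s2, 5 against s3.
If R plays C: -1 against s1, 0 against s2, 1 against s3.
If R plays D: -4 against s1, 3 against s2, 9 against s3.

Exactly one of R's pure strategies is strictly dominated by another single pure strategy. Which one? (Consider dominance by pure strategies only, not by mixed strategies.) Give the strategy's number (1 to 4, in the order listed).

3

Compare C with B: 7 > -1, 1 > 0, 5 > 1.
So B strictly dominates C for R; C is strictly dominated.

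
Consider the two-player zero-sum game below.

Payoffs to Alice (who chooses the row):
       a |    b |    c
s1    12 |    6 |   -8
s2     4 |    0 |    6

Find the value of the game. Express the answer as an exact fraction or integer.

9/5

Column a is strictly dominated by b for Bob (it gives Alice more in every row).
The remaining 2×2 game on (s1, s2) × (b, c) has no saddle point. Let Alice play s1 with probability p; indifference gives 6p = −8p + 6(1−p), so p = 3/10.
Similarly Bob's optimal q on b is 7/10, and the value is 6·(7/10) + (-8)·(3/10) = 9/5.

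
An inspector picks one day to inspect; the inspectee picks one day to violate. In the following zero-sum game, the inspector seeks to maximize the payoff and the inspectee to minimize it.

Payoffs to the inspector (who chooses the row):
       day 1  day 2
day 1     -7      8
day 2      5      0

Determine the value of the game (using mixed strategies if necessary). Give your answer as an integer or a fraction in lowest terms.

2

Row minima are -7 and 0, so the inspector's maximin is 0; column maxima are 5 and 8, so the inspectee's minimax is 5. These differ, so the equilibrium is in mixed strategies.
Let the inspector play day 1 with probability p. The inspectee is indifferent when −7p + 5(1−p) = 8p, giving p = 1/4.
Let the inspectee play day 1 with probability q. The inspector is indifferent when −7q + 8(1−q) = 5q, giving q = 2/5.
The value is -7·(2/5) + (8)·(3/5) = 2.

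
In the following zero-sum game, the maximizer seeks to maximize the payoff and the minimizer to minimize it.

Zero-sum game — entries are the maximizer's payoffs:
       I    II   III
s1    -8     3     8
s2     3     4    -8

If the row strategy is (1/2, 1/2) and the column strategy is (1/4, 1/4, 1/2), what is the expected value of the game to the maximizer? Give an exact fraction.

Against (1/4, 1/4, 1/2), each row's expected payoff is s1: 11/4; s2: -9/4.
Taking the (1/2, 1/2)-weighted average: (1/2)·(11/4) + (1/2)·(-9/4) = 1/4.

1/4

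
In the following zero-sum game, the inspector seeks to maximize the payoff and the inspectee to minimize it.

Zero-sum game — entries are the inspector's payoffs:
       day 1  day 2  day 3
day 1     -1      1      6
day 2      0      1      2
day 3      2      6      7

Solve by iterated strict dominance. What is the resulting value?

2

Column day 2 is strictly dominated by day 1 for the inspectee (-1<1, 0<1, 2<6); eliminate day 2.
Row day 2 is strictly dominated by row day 3 (2>0, 7>2); eliminate day 2.
Column day 3 is strictly dominated by day 1 for the inspectee (-1<6, 2<7); eliminate day 3.
Row day 1 is strictly dominated by row day 3 (2>-1); eliminate day 1.
Only (day 3, day 1) remains, with payoff 2.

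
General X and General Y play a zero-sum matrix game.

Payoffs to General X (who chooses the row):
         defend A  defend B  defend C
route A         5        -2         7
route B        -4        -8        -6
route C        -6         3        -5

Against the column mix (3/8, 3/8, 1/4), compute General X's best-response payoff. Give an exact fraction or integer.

23/8

route A: (5)·(3/8) + (-2)·(3/8) + (7)·(1/4) = 23/8.
route B: (-4)·(3/8) + (-8)·(3/8) + (-6)·(1/4) = -6.
route C: (-6)·(3/8) + (3)·(3/8) + (-5)·(1/4) = -19/8.
The best pure response is route A with expected payoff 23/8.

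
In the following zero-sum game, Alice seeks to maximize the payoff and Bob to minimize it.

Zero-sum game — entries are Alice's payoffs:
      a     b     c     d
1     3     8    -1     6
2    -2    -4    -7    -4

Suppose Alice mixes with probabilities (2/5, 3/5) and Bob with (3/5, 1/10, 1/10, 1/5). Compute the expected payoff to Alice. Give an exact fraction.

Against (3/5, 1/10, 1/10, 1/5), each row's expected payoff is 1: 37/10; 2: -31/10.
Taking the (2/5, 3/5)-weighted average: (2/5)·(37/10) + (3/5)·(-31/10) = -19/50.

-19/50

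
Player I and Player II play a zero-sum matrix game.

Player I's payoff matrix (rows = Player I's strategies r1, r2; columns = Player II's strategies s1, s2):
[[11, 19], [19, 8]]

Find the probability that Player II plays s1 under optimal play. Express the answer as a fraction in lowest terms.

11/19

Row minima are 11 and 8, so Player I's maximin is 11; column maxima are 19 and 19, so Player II's minimax is 19. These differ, so the equilibrium is in mixed strategies.
Let Player II play s1 with probability q. Player I is indifferent when 11q + 19(1−q) = 19q + 8(1−q), giving q = 11/19.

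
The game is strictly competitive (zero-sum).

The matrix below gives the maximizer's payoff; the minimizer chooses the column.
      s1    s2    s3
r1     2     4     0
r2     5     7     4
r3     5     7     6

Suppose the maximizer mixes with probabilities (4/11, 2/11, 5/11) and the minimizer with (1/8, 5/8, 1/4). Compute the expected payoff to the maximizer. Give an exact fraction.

111/22

Against (1/8, 5/8, 1/4), each row's expected payoff is r1: 11/4; r2: 6; r3: 13/2.
Taking the (4/11, 2/11, 5/11)-weighted average: (4/11)·(11/4) + (2/11)·(6) + (5/11)·(13/2) = 111/22.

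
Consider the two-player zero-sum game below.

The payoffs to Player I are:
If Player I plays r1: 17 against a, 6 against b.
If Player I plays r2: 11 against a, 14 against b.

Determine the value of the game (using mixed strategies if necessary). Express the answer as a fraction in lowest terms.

Row minima are 6 and 11, so Player I's maximin is 11; column maxima are 17 and 14, so Player II's minimax is 14. These differ, so the equilibrium is in mixed strategies.
Let Player I play r1 with probability p. Player II is indifferent when 17p + 11(1−p) = 6p + 14(1−p), giving p = 3/14.
Let Player II play a with probability q. Player I is indifferent when 17q + 6(1−q) = 11q + 14(1−q), giving q = 4/7.
The value is 17·(4/7) + (6)·(3/7) = 86/7.

86/7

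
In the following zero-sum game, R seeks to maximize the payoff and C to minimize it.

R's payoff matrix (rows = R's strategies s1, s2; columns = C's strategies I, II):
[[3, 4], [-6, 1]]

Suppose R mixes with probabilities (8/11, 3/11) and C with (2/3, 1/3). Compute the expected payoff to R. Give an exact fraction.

47/33

Against (2/3, 1/3), each row's expected payoff is s1: 10/3; s2: -11/3.
Taking the (8/11, 3/11)-weighted average: (8/11)·(10/3) + (3/11)·(-11/3) = 47/33.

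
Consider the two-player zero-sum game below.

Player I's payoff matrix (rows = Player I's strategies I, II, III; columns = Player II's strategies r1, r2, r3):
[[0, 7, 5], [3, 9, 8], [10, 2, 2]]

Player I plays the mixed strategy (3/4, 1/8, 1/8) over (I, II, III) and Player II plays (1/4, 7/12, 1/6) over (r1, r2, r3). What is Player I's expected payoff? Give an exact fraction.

Against (1/4, 7/12, 1/6), each row's expected payoff is I: 59/12; II: 22/3; III: 4.
Taking the (3/4, 1/8, 1/8)-weighted average: (3/4)·(59/12) + (1/8)·(22/3) + (1/8)·(4) = 245/48.

245/48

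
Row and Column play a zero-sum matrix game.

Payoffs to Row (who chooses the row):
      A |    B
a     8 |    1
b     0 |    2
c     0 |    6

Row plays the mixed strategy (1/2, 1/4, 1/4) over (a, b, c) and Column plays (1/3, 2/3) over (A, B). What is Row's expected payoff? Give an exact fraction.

3

Against (1/3, 2/3), each row's expected payoff is a: 10/3; b: 4/3; c: 4.
Taking the (1/2, 1/4, 1/4)-weighted average: (1/2)·(10/3) + (1/4)·(4/3) + (1/4)·(4) = 3.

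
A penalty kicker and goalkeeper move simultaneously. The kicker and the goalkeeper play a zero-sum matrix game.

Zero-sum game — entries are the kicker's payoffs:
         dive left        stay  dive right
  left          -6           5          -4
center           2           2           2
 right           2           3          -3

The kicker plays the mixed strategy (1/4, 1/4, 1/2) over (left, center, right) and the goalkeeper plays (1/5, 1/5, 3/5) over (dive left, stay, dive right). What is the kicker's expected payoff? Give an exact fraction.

-11/20

Against (1/5, 1/5, 3/5), each row's expected payoff is left: -13/5; center: 2; right: -4/5.
Taking the (1/4, 1/4, 1/2)-weighted average: (1/4)·(-13/5) + (1/4)·(2) + (1/2)·(-4/5) = -11/20.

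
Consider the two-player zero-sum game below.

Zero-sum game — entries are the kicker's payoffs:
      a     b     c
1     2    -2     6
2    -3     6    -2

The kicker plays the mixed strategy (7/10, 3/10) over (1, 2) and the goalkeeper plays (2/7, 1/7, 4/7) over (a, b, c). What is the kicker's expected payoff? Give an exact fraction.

79/35

Against (2/7, 1/7, 4/7), each row's expected payoff is 1: 26/7; 2: -8/7.
Taking the (7/10, 3/10)-weighted average: (7/10)·(26/7) + (3/10)·(-8/7) = 79/35.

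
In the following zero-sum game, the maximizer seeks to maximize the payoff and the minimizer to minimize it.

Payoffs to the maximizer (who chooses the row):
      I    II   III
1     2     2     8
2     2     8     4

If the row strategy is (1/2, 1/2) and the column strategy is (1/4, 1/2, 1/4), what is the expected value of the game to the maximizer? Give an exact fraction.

Against (1/4, 1/2, 1/4), each row's expected payoff is 1: 7/2; 2: 11/2.
Taking the (1/2, 1/2)-weighted average: (1/2)·(7/2) + (1/2)·(11/2) = 9/2.

9/2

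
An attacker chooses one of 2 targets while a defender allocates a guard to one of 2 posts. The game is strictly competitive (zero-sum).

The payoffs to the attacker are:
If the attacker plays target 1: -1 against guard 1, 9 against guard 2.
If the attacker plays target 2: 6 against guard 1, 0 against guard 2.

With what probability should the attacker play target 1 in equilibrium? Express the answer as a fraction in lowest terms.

Row minima are -1 and 0, so the attacker's maximin is 0; column maxima are 6 and 9, so the defender's minimax is 6. These differ, so the equilibrium is in mixed strategies.
Let the attacker play target 1 with probability p. The defender is indifferent when −p + 6(1−p) = 9p, giving p = 3/8.

3/8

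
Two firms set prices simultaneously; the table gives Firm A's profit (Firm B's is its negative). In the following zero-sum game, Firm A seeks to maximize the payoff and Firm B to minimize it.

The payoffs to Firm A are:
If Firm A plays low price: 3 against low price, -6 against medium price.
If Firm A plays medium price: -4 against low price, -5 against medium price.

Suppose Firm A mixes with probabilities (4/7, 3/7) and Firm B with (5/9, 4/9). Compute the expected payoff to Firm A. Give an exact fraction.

Against (5/9, 4/9), each row's expected payoff is low price: -1; medium price: -40/9.
Taking the (4/7, 3/7)-weighted average: (4/7)·(-1) + (3/7)·(-40/9) = -52/21.

-52/21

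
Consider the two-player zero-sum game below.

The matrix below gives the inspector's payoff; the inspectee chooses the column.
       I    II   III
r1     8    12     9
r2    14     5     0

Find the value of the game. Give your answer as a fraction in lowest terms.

42/5

Column II is strictly dominated by III for the inspectee (it gives the inspector more in every row).
The remaining 2×2 game on (r1, r2) × (I, III) has no saddle point. Let the inspector play r1 with probability p; indifference gives 8p + 14(1−p) = 9p, so p = 14/15.
Similarly the inspectee's optimal q on I is 3/5, and the value is 8·(3/5) + (9)·(2/5) = 42/5.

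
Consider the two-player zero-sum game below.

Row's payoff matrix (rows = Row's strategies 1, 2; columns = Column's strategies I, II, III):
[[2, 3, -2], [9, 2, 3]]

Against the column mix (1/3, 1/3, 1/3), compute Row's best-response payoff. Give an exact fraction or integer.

14/3

1: (2)·(1/3) + (3)·(1/3) + (-2)·(1/3) = 1.
2: (9)·(1/3) + (2)·(1/3) + (3)·(1/3) = 14/3.
The best pure response is 2 with expected payoff 14/3.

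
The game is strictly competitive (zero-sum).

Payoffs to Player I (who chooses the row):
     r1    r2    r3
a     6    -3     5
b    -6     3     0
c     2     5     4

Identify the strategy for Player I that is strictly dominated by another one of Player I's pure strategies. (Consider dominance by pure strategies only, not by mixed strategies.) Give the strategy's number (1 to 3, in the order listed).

2

Compare b with c: 2 > -6, 5 > 3, 4 > 0.
So c strictly dominates b for Player I; b is strictly dominated.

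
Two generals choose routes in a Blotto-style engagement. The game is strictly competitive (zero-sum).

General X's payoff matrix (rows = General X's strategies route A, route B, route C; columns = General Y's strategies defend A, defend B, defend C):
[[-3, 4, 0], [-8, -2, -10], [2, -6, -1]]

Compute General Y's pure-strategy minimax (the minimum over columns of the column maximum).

0

The worst case (largest entry) in each column is defend A: 2, defend B: 4, defend C: 0.
The best (smallest) of these is 0.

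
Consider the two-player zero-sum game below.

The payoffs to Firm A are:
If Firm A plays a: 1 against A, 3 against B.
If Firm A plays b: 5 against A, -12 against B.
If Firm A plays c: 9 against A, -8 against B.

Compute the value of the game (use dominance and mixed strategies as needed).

35/19

Row b is strictly dominated by row c, so Firm A never plays it.
The remaining 2×2 game on (a, c) × (A, B) has no saddle point. Let Firm A play a with probability p; indifference gives p + 9(1−p) = 3p − 8(1−p), so p = 17/19.
Similarly Firm B's optimal q on A is 11/19, and the value is 1·(11/19) + (3)·(8/19) = 35/19.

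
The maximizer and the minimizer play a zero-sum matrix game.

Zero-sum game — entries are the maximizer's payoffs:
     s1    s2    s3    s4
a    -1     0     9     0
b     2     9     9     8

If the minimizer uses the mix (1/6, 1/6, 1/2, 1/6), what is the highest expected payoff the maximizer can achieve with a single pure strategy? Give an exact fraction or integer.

23/3

a: (-1)·(1/6) + (0)·(1/6) + (9)·(1/2) + (0)·(1/6) = 13/3.
b: (2)·(1/6) + (9)·(1/6) + (9)·(1/2) + (8)·(1/6) = 23/3.
The best pure response is b with expected payoff 23/3.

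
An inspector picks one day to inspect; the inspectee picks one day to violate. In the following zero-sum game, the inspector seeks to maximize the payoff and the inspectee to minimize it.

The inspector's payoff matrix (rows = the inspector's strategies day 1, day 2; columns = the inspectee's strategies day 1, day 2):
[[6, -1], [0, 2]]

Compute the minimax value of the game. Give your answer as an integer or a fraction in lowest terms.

Row minima are -1 and 0, so the inspector's maximin is 0; column maxima are 6 and 2, so the inspectee's minimax is 2. These differ, so the equilibrium is in mixed strategies.
Let the inspector play day 1 with probability p. The inspectee is indifferent when 6p = −p + 2(1−p), giving p = 2/9.
Let the inspectee play day 1 with probability q. The inspector is indifferent when 6q − (1−q) = 2(1−q), giving q = 1/3.
The value is 6·(1/3) + (-1)·(2/3) = 4/3.

4/3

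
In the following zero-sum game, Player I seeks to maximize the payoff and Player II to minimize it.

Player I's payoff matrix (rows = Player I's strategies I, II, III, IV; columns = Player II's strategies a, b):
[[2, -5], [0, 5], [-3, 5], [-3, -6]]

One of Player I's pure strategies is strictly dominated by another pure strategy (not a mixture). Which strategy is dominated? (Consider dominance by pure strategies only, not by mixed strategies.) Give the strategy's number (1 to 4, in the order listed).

4

Compare IV with I: 2 > -3, -5 > -6.
So I strictly dominates IV for Player I; IV is strictly dominated.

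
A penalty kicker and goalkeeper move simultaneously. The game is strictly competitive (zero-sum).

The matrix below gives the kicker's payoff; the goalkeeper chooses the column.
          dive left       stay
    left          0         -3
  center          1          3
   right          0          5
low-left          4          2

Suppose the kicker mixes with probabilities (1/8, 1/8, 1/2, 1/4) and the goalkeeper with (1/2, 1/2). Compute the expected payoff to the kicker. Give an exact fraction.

33/16

Against (1/2, 1/2), each row's expected payoff is left: -3/2; center: 2; right: 5/2; low-left: 3.
Taking the (1/8, 1/8, 1/2, 1/4)-weighted average: (1/8)·(-3/2) + (1/8)·(2) + (1/2)·(5/2) + (1/4)·(3) = 33/16.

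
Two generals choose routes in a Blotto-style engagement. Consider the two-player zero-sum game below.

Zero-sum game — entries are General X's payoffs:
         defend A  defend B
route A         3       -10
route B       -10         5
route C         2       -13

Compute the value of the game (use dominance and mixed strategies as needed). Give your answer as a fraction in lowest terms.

-85/28

Row route C is strictly dominated by row route A, so General X never plays it.
The remaining 2×2 game on (route A, route B) × (defend A, defend B) has no saddle point. Let General X play route A with probability p; indifference gives 3p − 10(1−p) = −10p + 5(1−p), so p = 15/28.
Similarly General Y's optimal q on defend A is 15/28, and the value is 3·(15/28) + (-10)·(13/28) = -85/28.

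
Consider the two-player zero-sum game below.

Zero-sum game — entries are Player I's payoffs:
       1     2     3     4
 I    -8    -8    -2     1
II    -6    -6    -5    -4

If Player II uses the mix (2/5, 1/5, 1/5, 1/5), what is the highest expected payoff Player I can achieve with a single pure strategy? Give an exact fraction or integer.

I: (-8)·(2/5) + (-8)·(1/5) + (-2)·(1/5) + (1)·(1/5) = -5.
II: (-6)·(2/5) + (-6)·(1/5) + (-5)·(1/5) + (-4)·(1/5) = -27/5.
The best pure response is I with expected payoff -5.

-5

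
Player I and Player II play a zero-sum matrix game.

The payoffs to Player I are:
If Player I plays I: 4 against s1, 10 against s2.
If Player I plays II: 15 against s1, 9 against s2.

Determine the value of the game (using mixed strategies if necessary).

19/2

Row minima are 4 and 9, so Player I's maximin is 9; column maxima are 15 and 10, so Player II's minimax is 10. These differ, so the equilibrium is in mixed strategies.
Let Player I play I with probability p. Player II is indifferent when 4p + 15(1−p) = 10p + 9(1−p), giving p = 1/2.
Let Player II play s1 with probability q. Player I is indifferent when 4q + 10(1−q) = 15q + 9(1−q), giving q = 1/12.
The value is 4·(1/12) + (10)·(11/12) = 19/2.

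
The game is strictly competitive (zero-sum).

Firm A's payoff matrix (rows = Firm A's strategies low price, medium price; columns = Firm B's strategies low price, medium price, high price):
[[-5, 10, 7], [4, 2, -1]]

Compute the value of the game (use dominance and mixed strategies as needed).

23/17

Column medium price is strictly dominated by high price for Firm B (it gives Firm A more in every row).
The remaining 2×2 game on (low price, medium price) × (low price, high price) has no saddle point. Let Firm A play low price with probability p; indifference gives −5p + 4(1−p) = 7p − (1−p), so p = 5/17.
Similarly Firm B's optimal q on low price is 8/17, and the value is -5·(8/17) + (7)·(9/17) = 23/17.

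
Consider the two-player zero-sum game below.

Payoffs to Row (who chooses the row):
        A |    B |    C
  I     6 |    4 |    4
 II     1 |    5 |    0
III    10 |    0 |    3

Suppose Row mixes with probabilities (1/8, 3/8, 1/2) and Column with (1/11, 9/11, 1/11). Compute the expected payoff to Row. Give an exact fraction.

59/22

Against (1/11, 9/11, 1/11), each row's expected payoff is I: 46/11; II: 46/11; III: 13/11.
Taking the (1/8, 3/8, 1/2)-weighted average: (1/8)·(46/11) + (3/8)·(46/11) + (1/2)·(13/11) = 59/22.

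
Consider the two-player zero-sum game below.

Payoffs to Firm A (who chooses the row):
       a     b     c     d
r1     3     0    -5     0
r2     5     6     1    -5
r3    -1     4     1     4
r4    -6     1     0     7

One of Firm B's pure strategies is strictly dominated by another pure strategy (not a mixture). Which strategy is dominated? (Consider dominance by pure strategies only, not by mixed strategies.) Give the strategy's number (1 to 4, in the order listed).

Firm B prefers columns that give Firm A less. Compare b with c: -5 < 0, 1 < 6, 1 < 4, 0 < 1.
So c strictly dominates b for Firm B; b is strictly dominated.

2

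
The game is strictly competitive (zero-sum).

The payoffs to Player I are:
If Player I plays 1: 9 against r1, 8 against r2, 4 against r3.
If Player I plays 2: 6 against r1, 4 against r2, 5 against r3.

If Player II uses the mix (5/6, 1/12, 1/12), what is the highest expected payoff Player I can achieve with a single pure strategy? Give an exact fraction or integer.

17/2

1: (9)·(5/6) + (8)·(1/12) + (4)·(1/12) = 17/2.
2: (6)·(5/6) + (4)·(1/12) + (5)·(1/12) = 23/4.
The best pure response is 1 with expected payoff 17/2.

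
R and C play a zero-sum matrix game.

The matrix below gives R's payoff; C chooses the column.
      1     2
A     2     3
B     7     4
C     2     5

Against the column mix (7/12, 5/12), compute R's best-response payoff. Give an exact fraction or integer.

23/4

A: (2)·(7/12) + (3)·(5/12) = 29/12.
B: (7)·(7/12) + (4)·(5/12) = 23/4.
C: (2)·(7/12) + (5)·(5/12) = 13/4.
The best pure response is B with expected payoff 23/4.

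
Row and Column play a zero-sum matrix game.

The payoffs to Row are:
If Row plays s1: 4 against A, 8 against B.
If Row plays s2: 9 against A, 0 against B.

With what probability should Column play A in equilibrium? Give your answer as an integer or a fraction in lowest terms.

8/13

Row minima are 4 and 0, so Row's maximin is 4; column maxima are 9 and 8, so Column's minimax is 8. These differ, so the equilibrium is in mixed strategies.
Let Column play A with probability q. Row is indifferent when 4q + 8(1−q) = 9q, giving q = 8/13.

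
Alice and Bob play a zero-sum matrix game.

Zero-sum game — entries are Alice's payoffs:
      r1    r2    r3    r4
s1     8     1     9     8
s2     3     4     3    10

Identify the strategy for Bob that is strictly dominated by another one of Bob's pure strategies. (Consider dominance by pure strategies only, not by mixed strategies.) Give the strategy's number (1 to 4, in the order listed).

Bob prefers columns that give Alice less. Compare r4 with r2: 1 < 8, 4 < 10.
So r2 strictly dominates r4 for Bob; r4 is strictly dominated.

4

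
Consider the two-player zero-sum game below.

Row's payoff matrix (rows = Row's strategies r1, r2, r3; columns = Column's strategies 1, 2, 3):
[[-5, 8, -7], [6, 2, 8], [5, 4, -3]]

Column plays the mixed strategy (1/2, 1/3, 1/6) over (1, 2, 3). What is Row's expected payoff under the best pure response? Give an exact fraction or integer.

r1: (-5)·(1/2) + (8)·(1/3) + (-7)·(1/6) = -1.
r2: (6)·(1/2) + (2)·(1/3) + (8)·(1/6) = 5.
r3: (5)·(1/2) + (4)·(1/3) + (-3)·(1/6) = 10/3.
The best pure response is r2 with expected payoff 5.

5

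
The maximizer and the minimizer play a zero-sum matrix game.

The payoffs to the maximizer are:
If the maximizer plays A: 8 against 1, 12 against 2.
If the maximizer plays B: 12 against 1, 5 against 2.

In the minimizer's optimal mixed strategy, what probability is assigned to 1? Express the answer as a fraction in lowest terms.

Row minima are 8 and 5, so the maximizer's maximin is 8; column maxima are 12 and 12, so the minimizer's minimax is 12. These differ, so the equilibrium is in mixed strategies.
Let the minimizer play 1 with probability q. The maximizer is indifferent when 8q + 12(1−q) = 12q + 5(1−q), giving q = 7/11.

7/11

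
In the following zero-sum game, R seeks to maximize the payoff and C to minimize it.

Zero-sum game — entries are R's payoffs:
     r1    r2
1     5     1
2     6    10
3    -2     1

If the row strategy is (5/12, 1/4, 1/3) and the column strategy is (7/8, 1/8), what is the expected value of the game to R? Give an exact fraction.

71/24

Against (7/8, 1/8), each row's expected payoff is 1: 9/2; 2: 13/2; 3: -13/8.
Taking the (5/12, 1/4, 1/3)-weighted average: (5/12)·(9/2) + (1/4)·(13/2) + (1/3)·(-13/8) = 71/24.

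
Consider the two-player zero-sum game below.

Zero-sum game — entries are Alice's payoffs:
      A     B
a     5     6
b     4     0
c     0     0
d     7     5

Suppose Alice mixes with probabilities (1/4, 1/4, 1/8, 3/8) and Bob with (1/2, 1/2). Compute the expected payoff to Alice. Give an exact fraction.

33/8

Against (1/2, 1/2), each row's expected payoff is a: 11/2; b: 2; c: 0; d: 6.
Taking the (1/4, 1/4, 1/8, 3/8)-weighted average: (1/4)·(11/2) + (1/4)·(2) + (1/8)·(0) + (3/8)·(6) = 33/8.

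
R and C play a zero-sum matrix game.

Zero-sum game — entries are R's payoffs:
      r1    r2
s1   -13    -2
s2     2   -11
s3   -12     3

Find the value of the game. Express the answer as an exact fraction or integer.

Row s1 is strictly dominated by row s3, so R never plays it.
The remaining 2×2 game on (s2, s3) × (r1, r2) has no saddle point. Let R play s2 with probability p; indifference gives 2p − 12(1−p) = −11p + 3(1−p), so p = 15/28.
Similarly C's optimal q on r1 is 1/2, and the value is 2·(1/2) + (-11)·(1/2) = -9/2.

-9/2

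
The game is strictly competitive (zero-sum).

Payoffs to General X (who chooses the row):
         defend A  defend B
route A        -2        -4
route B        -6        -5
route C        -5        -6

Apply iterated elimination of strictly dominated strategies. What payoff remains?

-4

Row route B is strictly dominated by row route A (-2>-6, -4>-5); eliminate route B.
Row route C is strictly dominated by row route A (-2>-5, -4>-6); eliminate route C.
Column defend A is strictly dominated by defend B for General Y (-4<-2); eliminate defend A.
Only (route A, defend B) remains, with payoff -4.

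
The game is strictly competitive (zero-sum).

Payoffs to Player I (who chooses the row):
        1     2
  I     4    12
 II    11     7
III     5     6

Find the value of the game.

26/3

Row III is strictly dominated by row II, so Player I never plays it.
The remaining 2×2 game on (I, II) × (1, 2) has no saddle point. Let Player I play I with probability p; indifference gives 4p + 11(1−p) = 12p + 7(1−p), so p = 1/3.
Similarly Player II's optimal q on 1 is 5/12, and the value is 4·(5/12) + (12)·(7/12) = 26/3.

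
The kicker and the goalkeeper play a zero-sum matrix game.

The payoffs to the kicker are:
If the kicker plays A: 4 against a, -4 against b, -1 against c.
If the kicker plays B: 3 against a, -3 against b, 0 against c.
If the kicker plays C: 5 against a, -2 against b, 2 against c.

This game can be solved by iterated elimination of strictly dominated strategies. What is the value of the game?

-2

Column a is strictly dominated by b for the goalkeeper (-4<4, -3<3, -2<5); eliminate a.
Row A is strictly dominated by row B (-3>-4, 0>-1); eliminate A.
Column c is strictly dominated by b for the goalkeeper (-3<0, -2<2); eliminate c.
Row B is strictly dominated by row C (-2>-3); eliminate B.
Only (C, b) remains, with payoff -2.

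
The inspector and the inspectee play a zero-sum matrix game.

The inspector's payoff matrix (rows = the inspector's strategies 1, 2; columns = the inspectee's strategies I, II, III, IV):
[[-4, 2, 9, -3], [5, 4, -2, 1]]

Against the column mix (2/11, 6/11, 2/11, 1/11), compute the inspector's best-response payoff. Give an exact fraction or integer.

31/11

1: (-4)·(2/11) + (2)·(6/11) + (9)·(2/11) + (-3)·(1/11) = 19/11.
2: (5)·(2/11) + (4)·(6/11) + (-2)·(2/11) + (1)·(1/11) = 31/11.
The best pure response is 2 with expected payoff 31/11.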